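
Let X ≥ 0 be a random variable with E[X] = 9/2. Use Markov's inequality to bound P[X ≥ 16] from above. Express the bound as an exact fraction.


μ = E[X] = 9/2, a = 16.
Markov: P[X ≥ 16] ≤ μ/a = (9/2)/16 = 9/32.
Numerically: ≈ 0.28125.
(Since a = 16 > μ = 4.50000, the bound 9/32 is < 1 and informative.)

P[X ≥ 16] ≤ 9/32 ≈ 0.28125.


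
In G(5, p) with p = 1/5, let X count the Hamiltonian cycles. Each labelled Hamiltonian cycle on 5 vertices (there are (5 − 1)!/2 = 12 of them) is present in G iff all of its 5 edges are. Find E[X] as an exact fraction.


K_5 has (5 − 1)!/2 = 12 labelled Hamiltonian cycles.
For each such Hamiltonian cycle H, let X_H = 1 if all 5 edges of H are present in G. Then P[X_H = 1] = p^{5} = (1/5)^{5} = 1/3125.
Summing the indicators: E[X] = Σ_H E[X_H] = 12 · p^{5} = 12 · 1/3125 = 12/3125.
Numerically: E[X] ≈ 0.00384.

E[X] = 12 · (1/5)^{5} = 12/3125 ≈ 0.00384.


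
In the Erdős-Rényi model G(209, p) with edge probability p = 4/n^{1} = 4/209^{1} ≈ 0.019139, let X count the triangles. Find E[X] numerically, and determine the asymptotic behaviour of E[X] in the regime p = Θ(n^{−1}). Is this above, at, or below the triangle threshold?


Number of potential triangles: C(209, 3) = 1499784.
Each occurs with probability p³ ≈ (0.019139)³ ≈ 7.0103728e-06.
By linearity: E[X] = C(209, 3)·p³ ≈ 1499784 · 7.0103728e-06 ≈ 10.51405.
Here α = 1, so p = 4/n is exactly at the triangle threshold p ~ 1/n. Asymptotically E[X] → c³/6 = 4³/6 = 32/3 ≈ 10.66667, a bounded constant. In this regime the triangle count is asymptotically Poisson(c³/6).

E[X] ≈ 10.51405; in regime p = Θ(1/n^{1}) E[X] stays bounded (at the triangle threshold p ~ 1/n).


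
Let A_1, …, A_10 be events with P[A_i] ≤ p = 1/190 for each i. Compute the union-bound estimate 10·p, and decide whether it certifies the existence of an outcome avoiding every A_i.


Union bound: P[∪_{i=1}^{10} A_i] ≤ Σ_i P[A_i] ≤ 10·p = 10·(1/190) = 1/19.
Numerically: 1/19 ≈ 0.052632.
Is 1/19 < 1? YES.
Since P[∪ A_i] ≤ 1/19 < 1, the complement has P[∩ A_i^c] ≥ 1 − 1/19 = 18/19 > 0, so some outcome avoids every A_i.

10·p = 1/19 ≈ 0.052632; existence CERTIFIED by the union bound.


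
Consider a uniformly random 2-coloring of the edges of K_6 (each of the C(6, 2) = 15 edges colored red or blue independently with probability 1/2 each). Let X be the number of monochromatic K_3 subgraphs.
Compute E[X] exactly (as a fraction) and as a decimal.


Let X = Σ_S X_S over the C(6, 3) = 20 subsets S of size 3, where X_S = 1 if the K_3 on S is monochromatic.
For a fixed S, the K_3 on S has C(3, 2) = 3 edges. P[all 3 edges red] = (1/2)^3, and likewise for blue, so P[monochromatic] = 2·(1/2)^3 = 2^{1 − 3} = 1/4.
By linearity: E[X] = C(6, 3) · 2^{1 − 3} = 20 · 1/4 = 5.
Numerically: E[X] ≈ 5.000.

E[X] = C(6,3)·2^(1−C(3,2)) = 5 ≈ 5.000.


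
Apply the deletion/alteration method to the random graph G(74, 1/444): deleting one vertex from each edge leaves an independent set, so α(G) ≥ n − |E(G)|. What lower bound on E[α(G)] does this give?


E[|E(G)|] = C(74, 2)·p = 2701 · (1/444) = 73/12.
E[α(G)] ≥ n − E[|E(G)|] = 74 − 73/12 = 815/12.
Numerically: ≈ 67.916667.
(This is only a lower bound; the true E[α(G)] may be larger.)

E[α(G)] ≥ 815/12 ≈ 67.916667.


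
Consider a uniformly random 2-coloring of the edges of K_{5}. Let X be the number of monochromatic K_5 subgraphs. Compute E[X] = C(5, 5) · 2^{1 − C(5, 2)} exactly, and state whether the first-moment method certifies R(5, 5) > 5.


E[X] = C(5, 5) · 2^{1 − 10} = 1 · 2^{−9} = 1/512.
As a reduced fraction: E[X] = 1/512 ≈ 0.0019531.
Is E[X] < 1? YES.
Since E[X] < 1, there exists a 2-coloring of K_{5} with no monochromatic K_5; hence R(5, 5) > 5.

E[X] = 1/512 ≈ 0.0019531; E[X] < 1, so R(5, 5) > 5.


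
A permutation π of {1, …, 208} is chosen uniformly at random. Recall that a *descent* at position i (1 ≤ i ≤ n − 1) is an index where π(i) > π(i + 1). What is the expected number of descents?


Write X = Σ X_I over i = 1, …, 207, with X_I the indicator of one descent.
There are 207 indicators.
For each fixed i, the pair (π(i), π(i+1)) is a uniformly random ordered pair of distinct values from {1, …, 208}; by symmetry P[π(i) > π(i+1)] = 1/2.
By linearity: E[X] = 207 · (1/2) = (208 − 1) · (1/2) = 207/2 ≈ 103.5000.

E[X] = 207/2 = 103.5000.


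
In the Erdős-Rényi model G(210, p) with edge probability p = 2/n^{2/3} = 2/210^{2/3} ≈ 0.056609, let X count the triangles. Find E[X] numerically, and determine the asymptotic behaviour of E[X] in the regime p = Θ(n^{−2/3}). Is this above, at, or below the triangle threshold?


Number of potential triangles: C(210, 3) = 1521520.
Each occurs with probability p³ ≈ (0.056609)³ ≈ 1.8140590e-04.
By linearity: E[X] = C(210, 3)·p³ ≈ 1521520 · 1.8140590e-04 ≈ 276.01270.
Since α = 2/3 < 1, p = c/n^{2/3} ≫ 1/n is above the triangle threshold p ~ 1/n. Asymptotically E[X] ~ (c³/6)·n^{3(1−α)} = (2³/6)·n^{1} → ∞; triangles are abundant w.h.p.

E[X] ≈ 276.01270; in regime p = Θ(1/n^{2/3}) E[X] diverges (above the triangle threshold p ~ 1/n).


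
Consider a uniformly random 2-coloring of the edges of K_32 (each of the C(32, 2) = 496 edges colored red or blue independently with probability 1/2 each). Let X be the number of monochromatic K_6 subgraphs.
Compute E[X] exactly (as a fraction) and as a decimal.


Let X = Σ_S X_S over the C(32, 6) = 906192 subsets S of size 6, where X_S = 1 if the K_6 on S is monochromatic.
For a fixed S, the K_6 on S has C(6, 2) = 15 edges. P[all 15 edges red] = (1/2)^15, and likewise for blue, so P[monochromatic] = 2·(1/2)^15 = 2^{1 − 15} = 1/16384.
Summing: E[X] = C(32, 6) · 2^{1 − 15} = 906192 · 1/16384 = 56637/1024.
Numerically: E[X] ≈ 55.309570.

E[X] = C(32,6)·2^(1−C(6,2)) = 56637/1024 ≈ 55.309570.


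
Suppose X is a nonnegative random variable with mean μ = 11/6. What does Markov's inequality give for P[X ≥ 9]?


μ = E[X] = 11/6, a = 9.
Markov: P[X ≥ 9] ≤ μ/a = (11/6)/9 = 11/54.
Numerically: ≈ 0.20370.
(Since a = 9 > μ = 1.83333, the bound 11/54 is < 1 and informative.)

P[X ≥ 9] ≤ 11/54 ≈ 0.20370.


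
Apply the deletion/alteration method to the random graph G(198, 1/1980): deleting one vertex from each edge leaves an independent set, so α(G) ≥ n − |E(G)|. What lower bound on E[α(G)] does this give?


E[|E(G)|] = C(198, 2)·p = 19503 · (1/1980) = 197/20.
E[α(G)] ≥ n − E[|E(G)|] = 198 − 197/20 = 3763/20.
Numerically: ≈ 188.150000.
(This is only a lower bound; the true E[α(G)] may be larger.)

E[α(G)] ≥ 3763/20 ≈ 188.150000.


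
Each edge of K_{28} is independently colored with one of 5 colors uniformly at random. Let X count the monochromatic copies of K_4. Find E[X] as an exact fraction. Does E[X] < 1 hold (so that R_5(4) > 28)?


E[X] = C(28, 4) · 5^{1 − 6} = 20475 · 5^{−5} = 20475/3125.
As a reduced fraction: E[X] = 819/125 ≈ 6.552.
Is E[X] < 1? NO.
Since E[X] ≥ 1, the first-moment bound is inconclusive at n = 28; it does NOT by itself certify R_5(4) > 28.

E[X] = 819/125 ≈ 6.552; E[X] ≥ 1; first-moment method inconclusive here.


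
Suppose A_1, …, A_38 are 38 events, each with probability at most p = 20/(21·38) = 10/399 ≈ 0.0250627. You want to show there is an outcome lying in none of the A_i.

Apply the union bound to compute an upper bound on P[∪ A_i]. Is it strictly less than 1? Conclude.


Union bound: P[∪_{i=1}^{38} A_i] ≤ Σ_i P[A_i] ≤ 38·p = 38·(10/399) = 20/21.
Numerically: 20/21 ≈ 0.9523810.
Is 20/21 < 1? YES.
Since P[∪ A_i] ≤ 20/21 < 1, the complement has P[∩ A_i^c] ≥ 1 − 20/21 = 1/21 > 0, so some outcome avoids every A_i.

38·p = 20/21 ≈ 0.9523810; existence CERTIFIED by the union bound.


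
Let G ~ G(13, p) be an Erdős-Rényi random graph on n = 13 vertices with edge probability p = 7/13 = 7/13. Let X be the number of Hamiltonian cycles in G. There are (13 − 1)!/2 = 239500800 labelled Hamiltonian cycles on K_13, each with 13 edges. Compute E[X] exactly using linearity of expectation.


K_13 has (13 − 1)!/2 = 239500800 labelled Hamiltonian cycles.
For each such Hamiltonian cycle H, let X_H = 1 if all 13 edges of H are present in G. Then P[X_H = 1] = p^{13} = (7/13)^{13} = 96889010407/302875106592253.
By linearity: E[X] = Σ_H E[X_H] = 239500800 · p^{13} = 239500800 · 96889010407/302875106592253 = 23204995503684825600/302875106592253.
Numerically: E[X] ≈ 7.662e+04.

E[X] = 239500800 · (7/13)^{13} = 23204995503684825600/302875106592253 ≈ 7.662e+04.


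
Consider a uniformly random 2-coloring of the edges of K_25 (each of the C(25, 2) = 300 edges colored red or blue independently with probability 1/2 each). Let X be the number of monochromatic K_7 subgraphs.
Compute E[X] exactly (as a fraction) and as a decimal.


Let X = Σ_S X_S over the C(25, 7) = 480700 subsets S of size 7, where X_S = 1 if the K_7 on S is monochromatic.
For a fixed S, the K_7 on S has C(7, 2) = 21 edges. P[all 21 edges red] = (1/2)^21, and likewise for blue, so P[monochromatic] = 2·(1/2)^21 = 2^{1 − 21} = 1/1048576.
By linearity of expectation: E[X] = C(25, 7) · 2^{1 − 21} = 480700 · 1/1048576 = 120175/262144.
Numerically: E[X] ≈ 0.45843.

E[X] = C(25,7)·2^(1−C(7,2)) = 120175/262144 ≈ 0.45843.


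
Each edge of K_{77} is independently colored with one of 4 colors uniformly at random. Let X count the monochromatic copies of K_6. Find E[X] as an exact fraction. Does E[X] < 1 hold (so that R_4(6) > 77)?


E[X] = C(77, 6) · 4^{1 − 15} = 237093780 · 4^{−14} = 237093780/268435456.
As a reduced fraction: E[X] = 59273445/67108864 ≈ 0.8832432.
Is E[X] < 1? YES.
Since E[X] < 1, there exists a 4-coloring of K_{77} with no monochromatic K_6; hence R_4(6) > 77.

E[X] = 59273445/67108864 ≈ 0.8832432; E[X] < 1, so R_4(6) > 77.


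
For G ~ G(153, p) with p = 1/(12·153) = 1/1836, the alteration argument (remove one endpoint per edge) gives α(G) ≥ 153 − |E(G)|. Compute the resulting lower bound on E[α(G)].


E[|E(G)|] = C(153, 2)·p = 11628 · (1/1836) = 19/3.
E[α(G)] ≥ n − E[|E(G)|] = 153 − 19/3 = 440/3.
Numerically: ≈ 146.667.
(This is only a lower bound; the true E[α(G)] may be larger.)

E[α(G)] ≥ 440/3 ≈ 146.667.


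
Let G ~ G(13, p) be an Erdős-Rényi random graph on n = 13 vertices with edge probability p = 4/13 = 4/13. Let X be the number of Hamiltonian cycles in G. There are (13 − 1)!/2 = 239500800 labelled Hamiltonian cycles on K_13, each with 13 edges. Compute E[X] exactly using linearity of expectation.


K_13 has (13 − 1)!/2 = 239500800 labelled Hamiltonian cycles.
For each such Hamiltonian cycle H, let X_H = 1 if all 13 edges of H are present in G. Then P[X_H = 1] = p^{13} = (4/13)^{13} = 67108864/302875106592253.
By linearity of expectation: E[X] = Σ_H E[X_H] = 239500800 · p^{13} = 239500800 · 67108864/302875106592253 = 16072626615091200/302875106592253.
Numerically: E[X] ≈ 53.067.

E[X] = 239500800 · (4/13)^{13} = 16072626615091200/302875106592253 ≈ 53.067.


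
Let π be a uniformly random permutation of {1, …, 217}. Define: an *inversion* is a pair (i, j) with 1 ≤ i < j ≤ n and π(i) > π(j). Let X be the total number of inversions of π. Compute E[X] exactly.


Write X = Σ X_I over the C(217, 2) = 23436 pairs i < j, with X_I the indicator of one inversion.
There are 23436 indicators.
For each fixed pair i < j, the values π(i) and π(j) are two distinct elements of {1, …, 217} in uniformly random order; by symmetry P[π(i) > π(j)] = 1/2.
By linearity: E[X] = 23436 · (1/2) = C(217, 2) · (1/2) = 23436/2 = 11718 ≈ 11718.000000.

E[X] = 11718 = 11718.000000.


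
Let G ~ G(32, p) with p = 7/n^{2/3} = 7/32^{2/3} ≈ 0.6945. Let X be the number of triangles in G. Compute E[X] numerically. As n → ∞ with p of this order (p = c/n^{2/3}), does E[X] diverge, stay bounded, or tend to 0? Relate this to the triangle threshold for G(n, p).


Number of potential triangles: C(32, 3) = 4960.
Each occurs with probability p³ ≈ (0.6945)³ ≈ 3.349609e-01.
By linearity: E[X] = C(32, 3)·p³ ≈ 4960 · 3.349609e-01 ≈ 1661.4063.
Since α = 2/3 < 1, p = c/n^{2/3} ≫ 1/n is above the triangle threshold p ~ 1/n. Asymptotically E[X] ~ (c³/6)·n^{3(1−α)} = (7³/6)·n^{1} → ∞; triangles are abundant w.h.p.

E[X] ≈ 1661.4063; in regime p = Θ(1/n^{2/3}) E[X] diverges (above the triangle threshold p ~ 1/n).


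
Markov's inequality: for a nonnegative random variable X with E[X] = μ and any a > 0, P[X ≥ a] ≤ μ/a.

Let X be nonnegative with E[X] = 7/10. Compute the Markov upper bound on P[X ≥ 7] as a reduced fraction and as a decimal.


μ = E[X] = 7/10, a = 7.
Markov: P[X ≥ 7] ≤ μ/a = (7/10)/7 = 1/10.
Numerically: ≈ 0.100.
(Since a = 7 > μ = 0.700, the bound 1/10 is < 1 and informative.)

P[X ≥ 7] ≤ 1/10 ≈ 0.100.


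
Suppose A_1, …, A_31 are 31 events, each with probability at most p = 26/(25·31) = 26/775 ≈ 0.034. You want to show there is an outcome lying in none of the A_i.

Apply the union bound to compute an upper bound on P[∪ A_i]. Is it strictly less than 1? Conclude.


Union bound: P[∪_{i=1}^{31} A_i] ≤ Σ_i P[A_i] ≤ 31·p = 31·(26/775) = 26/25.
Numerically: 26/25 ≈ 1.040.
Is 26/25 < 1? NO.
Since the bound 26/25 is ≥ 1, the union bound is uninformative here; it does NOT by itself certify existence.

31·p = 26/25 ≈ 1.040; existence NOT certified by the union bound.


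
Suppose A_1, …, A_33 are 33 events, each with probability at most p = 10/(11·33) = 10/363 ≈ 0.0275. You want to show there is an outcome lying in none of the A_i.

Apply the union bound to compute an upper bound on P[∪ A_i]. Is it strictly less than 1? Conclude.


Union bound: P[∪_{i=1}^{33} A_i] ≤ Σ_i P[A_i] ≤ 33·p = 33·(10/363) = 10/11.
Numerically: 10/11 ≈ 0.9091.
Is 10/11 < 1? YES.
Since P[∪ A_i] ≤ 10/11 < 1, the complement has P[∩ A_i^c] ≥ 1 − 10/11 = 1/11 > 0, so some outcome avoids every A_i.

33·p = 10/11 ≈ 0.9091; existence CERTIFIED by the union bound.


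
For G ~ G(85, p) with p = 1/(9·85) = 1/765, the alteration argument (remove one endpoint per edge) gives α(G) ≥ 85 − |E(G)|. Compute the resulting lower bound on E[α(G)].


E[|E(G)|] = C(85, 2)·p = 3570 · (1/765) = 14/3.
E[α(G)] ≥ n − E[|E(G)|] = 85 − 14/3 = 241/3.
Numerically: ≈ 80.33333.
(This is only a lower bound; the true E[α(G)] may be larger.)

E[α(G)] ≥ 241/3 ≈ 80.33333.


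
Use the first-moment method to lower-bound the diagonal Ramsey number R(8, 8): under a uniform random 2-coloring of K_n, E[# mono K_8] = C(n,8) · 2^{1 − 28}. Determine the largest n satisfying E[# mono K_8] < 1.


We need C(n, 8) · 2^{1 − 28} < 1, i.e. C(n, 8) < 2^{28 − 1} = 134217728.
Check values of n near the boundary:
  n = 39: C(39, 8) = 61523748; 61523748 < 134217728? YES
  n = 40: C(40, 8) = 76904685; 76904685 < 134217728? YES
  n = 41: C(41, 8) = 95548245; 95548245 < 134217728? YES
  n = 42: C(42, 8) = 118030185; 118030185 < 134217728? YES
  n = 43: C(43, 8) = 145008513; 145008513 < 134217728? NO
  n = 44: C(44, 8) = 177232627; 177232627 < 134217728? NO
The largest n with C(n, 8) < 134217728 is n = 42 (where E[X] = 118030185/134217728 ≈ 0.87939). Hence R(8, 8) > 42, i.e. R(8, 8) ≥ 43.

Largest n = 42; hence R(8, 8) > 42.


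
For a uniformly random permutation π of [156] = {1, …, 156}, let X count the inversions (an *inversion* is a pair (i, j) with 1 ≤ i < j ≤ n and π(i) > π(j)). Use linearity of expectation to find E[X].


Write X = Σ X_I over the C(156, 2) = 12090 pairs i < j, with X_I the indicator of one inversion.
There are 12090 indicators.
For each fixed pair i < j, the values π(i) and π(j) are two distinct elements of {1, …, 156} in uniformly random order; by symmetry P[π(i) > π(j)] = 1/2.
By linearity: E[X] = 12090 · (1/2) = C(156, 2) · (1/2) = 12090/2 = 6045 ≈ 6045.000000.

E[X] = 6045 = 6045.000000.


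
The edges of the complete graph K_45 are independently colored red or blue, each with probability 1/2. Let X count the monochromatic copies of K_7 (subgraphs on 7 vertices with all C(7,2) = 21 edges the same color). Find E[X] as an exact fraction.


Let X = Σ_S X_S over the C(45, 7) = 45379620 subsets S of size 7, where X_S = 1 if the K_7 on S is monochromatic.
For a fixed S, the K_7 on S has C(7, 2) = 21 edges. P[all 21 edges red] = (1/2)^21, and likewise for blue, so P[monochromatic] = 2·(1/2)^21 = 2^{1 − 21} = 1/1048576.
By linearity: E[X] = C(45, 7) · 2^{1 − 21} = 45379620 · 1/1048576 = 11344905/262144.
Numerically: E[X] ≈ 43.2774.

E[X] = C(45,7)·2^(1−C(7,2)) = 11344905/262144 ≈ 43.2774.


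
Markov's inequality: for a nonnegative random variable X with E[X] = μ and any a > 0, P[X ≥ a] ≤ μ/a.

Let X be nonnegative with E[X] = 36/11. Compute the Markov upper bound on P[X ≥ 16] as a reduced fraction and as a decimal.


μ = E[X] = 36/11, a = 16.
Markov: P[X ≥ 16] ≤ μ/a = (36/11)/16 = 9/44.
Numerically: ≈ 0.205.
(Since a = 16 > μ = 3.273, the bound 9/44 is < 1 and informative.)

P[X ≥ 16] ≤ 9/44 ≈ 0.205.


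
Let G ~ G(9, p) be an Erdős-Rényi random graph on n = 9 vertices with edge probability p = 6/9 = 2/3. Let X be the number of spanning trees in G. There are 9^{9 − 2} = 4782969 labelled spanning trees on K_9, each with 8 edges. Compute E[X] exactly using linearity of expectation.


K_9 has 9^{9 − 2} = 4782969 labelled spanning trees.
For each such spanning tree H, let X_H = 1 if all 8 edges of H are present in G. Then P[X_H = 1] = p^{8} = (2/3)^{8} = 256/6561.
By linearity: E[X] = Σ_H E[X_H] = 4782969 · p^{8} = 4782969 · 256/6561 = 186624.
Numerically: E[X] ≈ 1.8662e+05.

E[X] = 4782969 · (2/3)^{8} = 186624 ≈ 1.8662e+05.


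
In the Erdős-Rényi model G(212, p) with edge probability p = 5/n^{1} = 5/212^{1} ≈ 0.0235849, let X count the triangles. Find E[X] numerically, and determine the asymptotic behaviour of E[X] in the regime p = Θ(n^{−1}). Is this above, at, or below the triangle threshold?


Number of potential triangles: C(212, 3) = 1565620.
Each occurs with probability p³ ≈ (0.0235849)³ ≈ 1.31190513e-05.
By linearity: E[X] = C(212, 3)·p³ ≈ 1565620 · 1.31190513e-05 ≈ 20.539449.
Here α = 1, so p = 5/n is exactly at the triangle threshold p ~ 1/n. Asymptotically E[X] → c³/6 = 5³/6 = 125/6 ≈ 20.833333, a bounded constant. In this regime the triangle count is asymptotically Poisson(c³/6).

E[X] ≈ 20.539449; in regime p = Θ(1/n^{1}) E[X] stays bounded (at the triangle threshold p ~ 1/n).


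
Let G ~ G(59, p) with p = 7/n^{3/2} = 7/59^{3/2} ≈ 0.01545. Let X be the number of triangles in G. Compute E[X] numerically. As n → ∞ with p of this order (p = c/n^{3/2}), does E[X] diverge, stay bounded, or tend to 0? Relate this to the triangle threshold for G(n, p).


Number of potential triangles: C(59, 3) = 32509.
Each occurs with probability p³ ≈ (0.01545)³ ≈ 3.685192e-06.
By linearity: E[X] = C(59, 3)·p³ ≈ 32509 · 3.685192e-06 ≈ 0.1198.
Since α = 3/2 > 1, p = c/n^{3/2} = o(1/n) is below the triangle threshold p ~ 1/n. Asymptotically E[X] ~ (c³/6)·n^{3(1−α)} = (7³/6)·n^{-1.5} → 0, so by Markov's inequality G has no triangles w.h.p.

E[X] ≈ 0.1198; in regime p = Θ(1/n^{3/2}) E[X] tends to 0 (below the triangle threshold p ~ 1/n).


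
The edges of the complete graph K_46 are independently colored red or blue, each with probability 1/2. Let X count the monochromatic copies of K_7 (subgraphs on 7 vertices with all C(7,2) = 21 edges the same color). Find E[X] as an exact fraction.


Let X = Σ_S X_S over the C(46, 7) = 53524680 subsets S of size 7, where X_S = 1 if the K_7 on S is monochromatic.
For a fixed S, the K_7 on S has C(7, 2) = 21 edges. P[all 21 edges red] = (1/2)^21, and likewise for blue, so P[monochromatic] = 2·(1/2)^21 = 2^{1 − 21} = 1/1048576.
Summing: E[X] = C(46, 7) · 2^{1 − 21} = 53524680 · 1/1048576 = 6690585/131072.
Numerically: E[X] ≈ 51.04511.

E[X] = C(46,7)·2^(1−C(7,2)) = 6690585/131072 ≈ 51.04511.


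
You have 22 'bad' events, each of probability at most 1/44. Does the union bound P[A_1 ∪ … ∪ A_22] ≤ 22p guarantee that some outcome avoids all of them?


Union bound: P[∪_{i=1}^{22} A_i] ≤ Σ_i P[A_i] ≤ 22·p = 22·(1/44) = 1/2.
Numerically: 1/2 ≈ 0.5000.
Is 1/2 < 1? YES.
Since P[∪ A_i] ≤ 1/2 < 1, the complement has P[∩ A_i^c] ≥ 1 − 1/2 = 1/2 > 0, so some outcome avoids every A_i.

22·p = 1/2 ≈ 0.5000; existence CERTIFIED by the union bound.


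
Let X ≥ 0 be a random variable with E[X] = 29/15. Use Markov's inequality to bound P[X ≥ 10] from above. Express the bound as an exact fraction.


μ = E[X] = 29/15, a = 10.
Markov: P[X ≥ 10] ≤ μ/a = (29/15)/10 = 29/150.
Numerically: ≈ 0.193333.
(Since a = 10 > μ = 1.933333, the bound 29/150 is < 1 and informative.)

P[X ≥ 10] ≤ 29/150 ≈ 0.193333.


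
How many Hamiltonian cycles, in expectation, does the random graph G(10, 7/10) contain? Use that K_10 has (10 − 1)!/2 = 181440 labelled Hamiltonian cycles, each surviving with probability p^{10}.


K_10 has (10 − 1)!/2 = 181440 labelled Hamiltonian cycles.
For each such Hamiltonian cycle H, let X_H = 1 if all 10 edges of H are present in G. Then P[X_H = 1] = p^{10} = (7/10)^{10} = 282475249/10000000000.
By linearity: E[X] = Σ_H E[X_H] = 181440 · p^{10} = 181440 · 282475249/10000000000 = 160163466183/31250000.
Numerically: E[X] ≈ 5125.23.

E[X] = 181440 · (7/10)^{10} = 160163466183/31250000 ≈ 5125.23.


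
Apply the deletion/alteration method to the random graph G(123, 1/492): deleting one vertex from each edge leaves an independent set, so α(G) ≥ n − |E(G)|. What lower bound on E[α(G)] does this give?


E[|E(G)|] = C(123, 2)·p = 7503 · (1/492) = 61/4.
E[α(G)] ≥ n − E[|E(G)|] = 123 − 61/4 = 431/4.
Numerically: ≈ 107.750.
(This is only a lower bound; the true E[α(G)] may be larger.)

E[α(G)] ≥ 431/4 ≈ 107.750.


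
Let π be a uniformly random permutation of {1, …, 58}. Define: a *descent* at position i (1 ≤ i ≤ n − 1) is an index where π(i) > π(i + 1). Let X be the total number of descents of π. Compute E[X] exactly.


Write X = Σ X_I over i = 1, …, 57, with X_I the indicator of one descent.
There are 57 indicators.
For each fixed i, the pair (π(i), π(i+1)) is a uniformly random ordered pair of distinct values from {1, …, 58}; by symmetry P[π(i) > π(i+1)] = 1/2.
By linearity: E[X] = 57 · (1/2) = (58 − 1) · (1/2) = 57/2 ≈ 28.50000.

E[X] = 57/2 = 28.50000.


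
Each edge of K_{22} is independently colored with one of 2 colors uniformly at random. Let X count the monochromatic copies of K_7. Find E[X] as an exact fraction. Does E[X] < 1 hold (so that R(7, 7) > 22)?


E[X] = C(22, 7) · 2^{1 − 21} = 170544 · 2^{−20} = 170544/1048576.
As a reduced fraction: E[X] = 10659/65536 ≈ 0.1626.
Is E[X] < 1? YES.
Since E[X] < 1, there exists a 2-coloring of K_{22} with no monochromatic K_7; hence R(7, 7) > 22.

E[X] = 10659/65536 ≈ 0.1626; E[X] < 1, so R(7, 7) > 22.


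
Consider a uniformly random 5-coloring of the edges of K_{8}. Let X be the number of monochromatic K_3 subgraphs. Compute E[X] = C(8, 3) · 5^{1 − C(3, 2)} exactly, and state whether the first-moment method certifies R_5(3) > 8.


E[X] = C(8, 3) · 5^{1 − 3} = 56 · 5^{−2} = 56/25.
As a reduced fraction: E[X] = 56/25 ≈ 2.240000.
Is E[X] < 1? NO.
Since E[X] ≥ 1, the first-moment bound is inconclusive at n = 8; it does NOT by itself certify R_5(3) > 8.

E[X] = 56/25 ≈ 2.240000; E[X] ≥ 1; first-moment method inconclusive here.


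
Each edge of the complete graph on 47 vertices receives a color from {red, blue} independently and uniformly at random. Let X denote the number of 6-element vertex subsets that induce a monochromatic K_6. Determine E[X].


Let X = Σ_S X_S over the C(47, 6) = 10737573 subsets S of size 6, where X_S = 1 if the K_6 on S is monochromatic.
For a fixed S, the K_6 on S has C(6, 2) = 15 edges. P[all 15 edges red] = (1/2)^15, and likewise for blue, so P[monochromatic] = 2·(1/2)^15 = 2^{1 − 15} = 1/16384.
Summing: E[X] = C(47, 6) · 2^{1 − 15} = 10737573 · 1/16384 = 10737573/16384.
Numerically: E[X] ≈ 655.3694.

E[X] = C(47,6)·2^(1−C(6,2)) = 10737573/16384 ≈ 655.3694.


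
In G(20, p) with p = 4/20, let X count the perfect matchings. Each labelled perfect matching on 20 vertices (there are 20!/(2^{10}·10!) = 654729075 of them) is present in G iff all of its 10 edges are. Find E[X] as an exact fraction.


K_20 has 20!/(2^{10}·10!) = 654729075 labelled perfect matchings.
For each such perfect matching H, let X_H = 1 if all 10 edges of H are present in G. Then P[X_H = 1] = p^{10} = (1/5)^{10} = 1/9765625.
Summing the indicators: E[X] = Σ_H E[X_H] = 654729075 · p^{10} = 654729075 · 1/9765625 = 26189163/390625.
Numerically: E[X] ≈ 67.

E[X] = 654729075 · (1/5)^{10} = 26189163/390625 ≈ 67.


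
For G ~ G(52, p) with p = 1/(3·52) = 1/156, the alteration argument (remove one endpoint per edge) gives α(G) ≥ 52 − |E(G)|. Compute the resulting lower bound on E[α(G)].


E[|E(G)|] = C(52, 2)·p = 1326 · (1/156) = 17/2.
E[α(G)] ≥ n − E[|E(G)|] = 52 − 17/2 = 87/2.
Numerically: ≈ 43.50000.
(This is only a lower bound; the true E[α(G)] may be larger.)

E[α(G)] ≥ 87/2 ≈ 43.50000.


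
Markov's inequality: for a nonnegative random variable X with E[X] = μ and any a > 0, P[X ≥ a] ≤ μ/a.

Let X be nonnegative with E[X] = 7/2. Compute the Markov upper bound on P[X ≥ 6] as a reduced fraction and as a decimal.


μ = E[X] = 7/2, a = 6.
Markov: P[X ≥ 6] ≤ μ/a = (7/2)/6 = 7/12.
Numerically: ≈ 0.5833.
(Since a = 6 > μ = 3.5000, the bound 7/12 is < 1 and informative.)

P[X ≥ 6] ≤ 7/12 ≈ 0.5833.


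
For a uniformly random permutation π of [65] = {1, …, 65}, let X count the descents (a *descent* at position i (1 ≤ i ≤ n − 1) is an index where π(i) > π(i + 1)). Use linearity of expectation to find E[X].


Write X = Σ X_I over i = 1, …, 64, with X_I the indicator of one descent.
There are 64 indicators.
For each fixed i, the pair (π(i), π(i+1)) is a uniformly random ordered pair of distinct values from {1, …, 65}; by symmetry P[π(i) > π(i+1)] = 1/2.
By linearity: E[X] = 64 · (1/2) = (65 − 1) · (1/2) = 32 ≈ 32.000000.

E[X] = 32 = 32.000000.


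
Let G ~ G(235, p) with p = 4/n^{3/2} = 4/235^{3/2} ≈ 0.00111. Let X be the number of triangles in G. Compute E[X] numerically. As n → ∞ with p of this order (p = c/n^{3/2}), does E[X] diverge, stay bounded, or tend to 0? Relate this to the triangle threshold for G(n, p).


Number of potential triangles: C(235, 3) = 2135445.
Each occurs with probability p³ ≈ (0.00111)³ ≈ 1.36891e-09.
By linearity: E[X] = C(235, 3)·p³ ≈ 2135445 · 1.36891e-09 ≈ 0.003.
Since α = 3/2 > 1, p = c/n^{3/2} = o(1/n) is below the triangle threshold p ~ 1/n. Asymptotically E[X] ~ (c³/6)·n^{3(1−α)} = (4³/6)·n^{-1.5} → 0, so by Markov's inequality G has no triangles w.h.p.

E[X] ≈ 0.003; in regime p = Θ(1/n^{3/2}) E[X] tends to 0 (below the triangle threshold p ~ 1/n).


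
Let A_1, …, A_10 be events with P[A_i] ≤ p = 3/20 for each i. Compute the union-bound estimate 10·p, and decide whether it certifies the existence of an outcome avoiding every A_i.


Union bound: P[∪_{i=1}^{10} A_i] ≤ Σ_i P[A_i] ≤ 10·p = 10·(3/20) = 3/2.
Numerically: 3/2 ≈ 1.50000.
Is 3/2 < 1? NO.
Since the bound 3/2 is ≥ 1, the union bound is uninformative here; it does NOT by itself certify existence.

10·p = 3/2 ≈ 1.50000; existence NOT certified by the union bound.


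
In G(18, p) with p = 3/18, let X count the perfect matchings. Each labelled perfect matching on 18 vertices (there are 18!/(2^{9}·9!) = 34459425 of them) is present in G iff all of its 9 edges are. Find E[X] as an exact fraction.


K_18 has 18!/(2^{9}·9!) = 34459425 labelled perfect matchings.
For each such perfect matching H, let X_H = 1 if all 9 edges of H are present in G. Then P[X_H = 1] = p^{9} = (1/6)^{9} = 1/10077696.
Summing the indicators: E[X] = Σ_H E[X_H] = 34459425 · p^{9} = 34459425 · 1/10077696 = 425425/124416.
Numerically: E[X] ≈ 3.42.

E[X] = 34459425 · (1/6)^{9} = 425425/124416 ≈ 3.42.


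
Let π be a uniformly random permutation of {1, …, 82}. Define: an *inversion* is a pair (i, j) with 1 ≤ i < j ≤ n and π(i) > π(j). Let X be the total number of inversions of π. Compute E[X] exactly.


Write X = Σ X_I over the C(82, 2) = 3321 pairs i < j, with X_I the indicator of one inversion.
There are 3321 indicators.
For each fixed pair i < j, the values π(i) and π(j) are two distinct elements of {1, …, 82} in uniformly random order; by symmetry P[π(i) > π(j)] = 1/2.
By linearity: E[X] = 3321 · (1/2) = C(82, 2) · (1/2) = 3321/2 = 3321/2 ≈ 1660.5000.

E[X] = 3321/2 = 1660.5000.


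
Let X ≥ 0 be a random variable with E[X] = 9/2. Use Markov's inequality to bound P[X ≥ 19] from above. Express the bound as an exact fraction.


μ = E[X] = 9/2, a = 19.
Markov: P[X ≥ 19] ≤ μ/a = (9/2)/19 = 9/38.
Numerically: ≈ 0.23684.
(Since a = 19 > μ = 4.50000, the bound 9/38 is < 1 and informative.)

P[X ≥ 19] ≤ 9/38 ≈ 0.23684.


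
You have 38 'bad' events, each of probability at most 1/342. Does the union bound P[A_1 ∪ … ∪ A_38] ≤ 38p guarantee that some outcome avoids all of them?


Union bound: P[∪_{i=1}^{38} A_i] ≤ Σ_i P[A_i] ≤ 38·p = 38·(1/342) = 1/9.
Numerically: 1/9 ≈ 0.111.
Is 1/9 < 1? YES.
Since P[∪ A_i] ≤ 1/9 < 1, the complement has P[∩ A_i^c] ≥ 1 − 1/9 = 8/9 > 0, so some outcome avoids every A_i.

38·p = 1/9 ≈ 0.111; existence CERTIFIED by the union bound.


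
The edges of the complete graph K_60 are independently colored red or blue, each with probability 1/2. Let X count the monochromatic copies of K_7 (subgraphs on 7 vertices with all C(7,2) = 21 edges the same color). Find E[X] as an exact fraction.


Let X = Σ_S X_S over the C(60, 7) = 386206920 subsets S of size 7, where X_S = 1 if the K_7 on S is monochromatic.
For a fixed S, the K_7 on S has C(7, 2) = 21 edges. P[all 21 edges red] = (1/2)^21, and likewise for blue, so P[monochromatic] = 2·(1/2)^21 = 2^{1 − 21} = 1/1048576.
By linearity: E[X] = C(60, 7) · 2^{1 − 21} = 386206920 · 1/1048576 = 48275865/131072.
Numerically: E[X] ≈ 368.31562.

E[X] = C(60,7)·2^(1−C(7,2)) = 48275865/131072 ≈ 368.31562.


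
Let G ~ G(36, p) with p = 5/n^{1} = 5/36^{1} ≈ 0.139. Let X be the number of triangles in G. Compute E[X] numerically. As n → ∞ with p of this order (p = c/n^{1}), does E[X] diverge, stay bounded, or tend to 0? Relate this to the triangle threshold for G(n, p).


Number of potential triangles: C(36, 3) = 7140.
Each occurs with probability p³ ≈ (0.139)³ ≈ 2.67918e-03.
By linearity: E[X] = C(36, 3)·p³ ≈ 7140 · 2.67918e-03 ≈ 19.129.
Here α = 1, so p = 5/n is exactly at the triangle threshold p ~ 1/n. Asymptotically E[X] → c³/6 = 5³/6 = 125/6 ≈ 20.833, a bounded constant. In this regime the triangle count is asymptotically Poisson(c³/6).

E[X] ≈ 19.129; in regime p = Θ(1/n^{1}) E[X] stays bounded (at the triangle threshold p ~ 1/n).


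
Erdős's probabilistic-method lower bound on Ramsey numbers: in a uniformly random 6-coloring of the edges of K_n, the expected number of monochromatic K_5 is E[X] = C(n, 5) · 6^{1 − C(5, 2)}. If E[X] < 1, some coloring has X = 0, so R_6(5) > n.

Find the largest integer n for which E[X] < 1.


We need C(n, 5) · 6^{1 − 10} < 1, i.e. C(n, 5) < 6^{10 − 1} = 10077696.
Check values of n near the boundary:
  n = 63: C(63, 5) = 7028847; 7028847 < 10077696? YES
  n = 64: C(64, 5) = 7624512; 7624512 < 10077696? YES
  n = 65: C(65, 5) = 8259888; 8259888 < 10077696? YES
  n = 66: C(66, 5) = 8936928; 8936928 < 10077696? YES
  n = 67: C(67, 5) = 9657648; 9657648 < 10077696? YES
  n = 68: C(68, 5) = 10424128; 10424128 < 10077696? NO
The largest n with C(n, 5) < 10077696 is n = 67 (where E[X] = 67067/69984 ≈ 0.958). Hence R_6(5) > 67, i.e. R_6(5) ≥ 68.

Largest n = 67; hence R_6(5) > 67.


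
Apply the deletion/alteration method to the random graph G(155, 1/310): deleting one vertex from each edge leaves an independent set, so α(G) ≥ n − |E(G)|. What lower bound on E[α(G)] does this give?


E[|E(G)|] = C(155, 2)·p = 11935 · (1/310) = 77/2.
E[α(G)] ≥ n − E[|E(G)|] = 155 − 77/2 = 233/2.
Numerically: ≈ 116.500.
(This is only a lower bound; the true E[α(G)] may be larger.)

E[α(G)] ≥ 233/2 ≈ 116.500.


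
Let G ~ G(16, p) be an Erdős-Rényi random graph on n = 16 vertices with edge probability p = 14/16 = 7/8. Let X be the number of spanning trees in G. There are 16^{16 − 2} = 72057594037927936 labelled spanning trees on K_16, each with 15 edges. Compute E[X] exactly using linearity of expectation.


K_16 has 16^{16 − 2} = 72057594037927936 labelled spanning trees.
For each such spanning tree H, let X_H = 1 if all 15 edges of H are present in G. Then P[X_H = 1] = p^{15} = (7/8)^{15} = 4747561509943/35184372088832.
Summing the indicators: E[X] = Σ_H E[X_H] = 72057594037927936 · p^{15} = 72057594037927936 · 4747561509943/35184372088832 = 9723005972363264.
Numerically: E[X] ≈ 9.723e+15.

E[X] = 72057594037927936 · (7/8)^{15} = 9723005972363264 ≈ 9.723e+15.


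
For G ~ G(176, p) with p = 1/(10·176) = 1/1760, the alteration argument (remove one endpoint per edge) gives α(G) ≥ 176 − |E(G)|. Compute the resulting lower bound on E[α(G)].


E[|E(G)|] = C(176, 2)·p = 15400 · (1/1760) = 35/4.
E[α(G)] ≥ n − E[|E(G)|] = 176 − 35/4 = 669/4.
Numerically: ≈ 167.250000.
(This is only a lower bound; the true E[α(G)] may be larger.)

E[α(G)] ≥ 669/4 ≈ 167.250000.


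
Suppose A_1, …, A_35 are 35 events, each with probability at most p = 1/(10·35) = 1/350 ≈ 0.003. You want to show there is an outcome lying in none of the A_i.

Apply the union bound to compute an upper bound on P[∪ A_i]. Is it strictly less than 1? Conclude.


Union bound: P[∪_{i=1}^{35} A_i] ≤ Σ_i P[A_i] ≤ 35·p = 35·(1/350) = 1/10.
Numerically: 1/10 ≈ 0.100.
Is 1/10 < 1? YES.
Since P[∪ A_i] ≤ 1/10 < 1, the complement has P[∩ A_i^c] ≥ 1 − 1/10 = 9/10 > 0, so some outcome avoids every A_i.

35·p = 1/10 ≈ 0.100; existence CERTIFIED by the union bound.


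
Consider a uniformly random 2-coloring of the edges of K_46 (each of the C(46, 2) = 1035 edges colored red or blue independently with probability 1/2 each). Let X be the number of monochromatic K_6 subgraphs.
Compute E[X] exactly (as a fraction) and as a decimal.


Let X = Σ_S X_S over the C(46, 6) = 9366819 subsets S of size 6, where X_S = 1 if the K_6 on S is monochromatic.
For a fixed S, the K_6 on S has C(6, 2) = 15 edges. P[all 15 edges red] = (1/2)^15, and likewise for blue, so P[monochromatic] = 2·(1/2)^15 = 2^{1 − 15} = 1/16384.
By linearity: E[X] = C(46, 6) · 2^{1 − 15} = 9366819 · 1/16384 = 9366819/16384.
Numerically: E[X] ≈ 571.7053.

E[X] = C(46,6)·2^(1−C(6,2)) = 9366819/16384 ≈ 571.7053.


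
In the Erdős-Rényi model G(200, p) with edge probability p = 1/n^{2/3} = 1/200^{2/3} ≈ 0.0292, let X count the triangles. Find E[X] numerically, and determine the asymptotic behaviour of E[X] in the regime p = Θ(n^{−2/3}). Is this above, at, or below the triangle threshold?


Number of potential triangles: C(200, 3) = 1313400.
Each occurs with probability p³ ≈ (0.0292)³ ≈ 2.50000e-05.
By linearity: E[X] = C(200, 3)·p³ ≈ 1313400 · 2.50000e-05 ≈ 32.835.
Since α = 2/3 < 1, p = c/n^{2/3} ≫ 1/n is above the triangle threshold p ~ 1/n. Asymptotically E[X] ~ (c³/6)·n^{3(1−α)} = (1³/6)·n^{1} → ∞; triangles are abundant w.h.p.

E[X] ≈ 32.835; in regime p = Θ(1/n^{2/3}) E[X] diverges (above the triangle threshold p ~ 1/n).


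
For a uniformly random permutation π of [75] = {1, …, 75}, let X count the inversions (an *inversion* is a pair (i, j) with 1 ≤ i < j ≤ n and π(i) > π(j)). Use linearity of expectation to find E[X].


Write X = Σ X_I over the C(75, 2) = 2775 pairs i < j, with X_I the indicator of one inversion.
There are 2775 indicators.
For each fixed pair i < j, the values π(i) and π(j) are two distinct elements of {1, …, 75} in uniformly random order; by symmetry P[π(i) > π(j)] = 1/2.
By linearity: E[X] = 2775 · (1/2) = C(75, 2) · (1/2) = 2775/2 = 2775/2 ≈ 1387.50000.

E[X] = 2775/2 = 1387.50000.


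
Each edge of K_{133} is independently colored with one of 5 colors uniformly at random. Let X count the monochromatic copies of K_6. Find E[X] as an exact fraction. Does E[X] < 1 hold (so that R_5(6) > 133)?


E[X] = C(133, 6) · 5^{1 − 15} = 6856577728 · 5^{−14} = 6856577728/6103515625.
As a reduced fraction: E[X] = 6856577728/6103515625 ≈ 1.123.
Is E[X] < 1? NO.
Since E[X] ≥ 1, the first-moment bound is inconclusive at n = 133; it does NOT by itself certify R_5(6) > 133.

E[X] = 6856577728/6103515625 ≈ 1.123; E[X] ≥ 1; first-moment method inconclusive here.


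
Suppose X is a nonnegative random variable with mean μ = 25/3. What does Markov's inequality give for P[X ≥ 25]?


μ = E[X] = 25/3, a = 25.
Markov: P[X ≥ 25] ≤ μ/a = (25/3)/25 = 1/3.
Numerically: ≈ 0.333333.
(Since a = 25 > μ = 8.333333, the bound 1/3 is < 1 and informative.)

P[X ≥ 25] ≤ 1/3 ≈ 0.333333.


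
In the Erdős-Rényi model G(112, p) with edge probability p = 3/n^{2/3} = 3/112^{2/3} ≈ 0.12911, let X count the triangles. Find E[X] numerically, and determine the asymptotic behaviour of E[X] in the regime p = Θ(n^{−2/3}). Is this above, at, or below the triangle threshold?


Number of potential triangles: C(112, 3) = 227920.
Each occurs with probability p³ ≈ (0.12911)³ ≈ 2.1524235e-03.
By linearity: E[X] = C(112, 3)·p³ ≈ 227920 · 2.1524235e-03 ≈ 490.58036.
Since α = 2/3 < 1, p = c/n^{2/3} ≫ 1/n is above the triangle threshold p ~ 1/n. Asymptotically E[X] ~ (c³/6)·n^{3(1−α)} = (3³/6)·n^{1} → ∞; triangles are abundant w.h.p.

E[X] ≈ 490.58036; in regime p = Θ(1/n^{2/3}) E[X] diverges (above the triangle threshold p ~ 1/n).


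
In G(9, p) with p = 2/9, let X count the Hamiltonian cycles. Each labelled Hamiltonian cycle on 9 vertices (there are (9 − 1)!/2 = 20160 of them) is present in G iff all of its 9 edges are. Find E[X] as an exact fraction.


K_9 has (9 − 1)!/2 = 20160 labelled Hamiltonian cycles.
For each such Hamiltonian cycle H, let X_H = 1 if all 9 edges of H are present in G. Then P[X_H = 1] = p^{9} = (2/9)^{9} = 512/387420489.
By linearity of expectation: E[X] = Σ_H E[X_H] = 20160 · p^{9} = 20160 · 512/387420489 = 1146880/43046721.
Numerically: E[X] ≈ 0.0266427.

E[X] = 20160 · (2/9)^{9} = 1146880/43046721 ≈ 0.0266427.


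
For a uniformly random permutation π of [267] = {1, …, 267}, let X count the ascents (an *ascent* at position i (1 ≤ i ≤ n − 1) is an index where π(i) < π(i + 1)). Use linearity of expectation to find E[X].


Write X = Σ X_I over i = 1, …, 266, with X_I the indicator of one ascent.
There are 266 indicators.
For each fixed i, the pair (π(i), π(i+1)) is a uniformly random ordered pair of distinct values from {1, …, 267}; by symmetry P[π(i) < π(i+1)] = 1/2.
By linearity: E[X] = 266 · (1/2) = (267 − 1) · (1/2) = 133 ≈ 133.0000.

E[X] = 133 = 133.0000.


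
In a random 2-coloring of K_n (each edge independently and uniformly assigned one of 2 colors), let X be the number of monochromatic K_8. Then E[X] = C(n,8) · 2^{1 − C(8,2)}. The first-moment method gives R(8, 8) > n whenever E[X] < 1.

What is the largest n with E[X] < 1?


We need C(n, 8) · 2^{1 − 28} < 1, i.e. C(n, 8) < 2^{28 − 1} = 134217728.
Check values of n near the boundary:
  n = 36: C(36, 8) = 30260340; 30260340 < 134217728? YES
  n = 37: C(37, 8) = 38608020; 38608020 < 134217728? YES
  n = 38: C(38, 8) = 48903492; 48903492 < 134217728? YES
  n = 39: C(39, 8) = 61523748; 61523748 < 134217728? YES
  n = 40: C(40, 8) = 76904685; 76904685 < 134217728? YES
  n = 41: C(41, 8) = 95548245; 95548245 < 134217728? YES
  n = 42: C(42, 8) = 118030185; 118030185 < 134217728? YES
  n = 43: C(43, 8) = 145008513; 145008513 < 134217728? NO
The largest n with C(n, 8) < 134217728 is n = 42 (where E[X] = 118030185/134217728 ≈ 0.879). Hence R(8, 8) > 42, i.e. R(8, 8) ≥ 43.

Largest n = 42; hence R(8, 8) > 42.
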